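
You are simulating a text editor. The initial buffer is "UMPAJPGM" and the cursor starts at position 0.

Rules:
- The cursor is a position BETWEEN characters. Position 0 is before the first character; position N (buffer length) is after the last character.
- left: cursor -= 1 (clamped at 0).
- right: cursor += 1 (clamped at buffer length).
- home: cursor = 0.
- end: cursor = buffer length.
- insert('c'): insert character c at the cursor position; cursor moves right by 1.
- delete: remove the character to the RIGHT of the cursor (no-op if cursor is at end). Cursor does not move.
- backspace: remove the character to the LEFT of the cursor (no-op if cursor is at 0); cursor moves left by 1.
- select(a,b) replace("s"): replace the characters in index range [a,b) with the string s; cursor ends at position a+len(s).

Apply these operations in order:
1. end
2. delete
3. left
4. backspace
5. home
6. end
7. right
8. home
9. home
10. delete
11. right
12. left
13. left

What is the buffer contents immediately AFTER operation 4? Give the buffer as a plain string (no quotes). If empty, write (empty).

After op 1 (end): buf='UMPAJPGM' cursor=8
After op 2 (delete): buf='UMPAJPGM' cursor=8
After op 3 (left): buf='UMPAJPGM' cursor=7
After op 4 (backspace): buf='UMPAJPM' cursor=6

Answer: UMPAJPM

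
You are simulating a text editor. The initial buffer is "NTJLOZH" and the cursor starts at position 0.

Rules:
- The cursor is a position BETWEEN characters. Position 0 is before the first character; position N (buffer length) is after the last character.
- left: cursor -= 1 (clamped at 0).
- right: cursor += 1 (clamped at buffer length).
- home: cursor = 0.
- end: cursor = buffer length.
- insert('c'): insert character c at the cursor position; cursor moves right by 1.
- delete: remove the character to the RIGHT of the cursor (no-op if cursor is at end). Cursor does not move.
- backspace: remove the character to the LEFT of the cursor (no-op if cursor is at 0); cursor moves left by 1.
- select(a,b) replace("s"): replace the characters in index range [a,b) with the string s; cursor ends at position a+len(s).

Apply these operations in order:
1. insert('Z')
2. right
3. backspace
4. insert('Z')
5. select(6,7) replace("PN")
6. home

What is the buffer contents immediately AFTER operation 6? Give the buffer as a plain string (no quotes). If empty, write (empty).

After op 1 (insert('Z')): buf='ZNTJLOZH' cursor=1
After op 2 (right): buf='ZNTJLOZH' cursor=2
After op 3 (backspace): buf='ZTJLOZH' cursor=1
After op 4 (insert('Z')): buf='ZZTJLOZH' cursor=2
After op 5 (select(6,7) replace("PN")): buf='ZZTJLOPNH' cursor=8
After op 6 (home): buf='ZZTJLOPNH' cursor=0

Answer: ZZTJLOPNH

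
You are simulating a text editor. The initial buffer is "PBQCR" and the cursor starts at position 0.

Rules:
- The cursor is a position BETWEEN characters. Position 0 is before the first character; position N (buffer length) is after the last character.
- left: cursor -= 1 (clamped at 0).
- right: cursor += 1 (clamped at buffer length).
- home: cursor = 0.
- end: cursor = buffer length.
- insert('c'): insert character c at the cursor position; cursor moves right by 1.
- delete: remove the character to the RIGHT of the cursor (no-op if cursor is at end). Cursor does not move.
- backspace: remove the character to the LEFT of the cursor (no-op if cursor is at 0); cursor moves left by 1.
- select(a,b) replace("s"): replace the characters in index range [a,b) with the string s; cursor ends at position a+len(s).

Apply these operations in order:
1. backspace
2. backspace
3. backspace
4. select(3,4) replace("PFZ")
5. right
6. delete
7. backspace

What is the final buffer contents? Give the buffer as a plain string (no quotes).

Answer: PBQPFZ

Derivation:
After op 1 (backspace): buf='PBQCR' cursor=0
After op 2 (backspace): buf='PBQCR' cursor=0
After op 3 (backspace): buf='PBQCR' cursor=0
After op 4 (select(3,4) replace("PFZ")): buf='PBQPFZR' cursor=6
After op 5 (right): buf='PBQPFZR' cursor=7
After op 6 (delete): buf='PBQPFZR' cursor=7
After op 7 (backspace): buf='PBQPFZ' cursor=6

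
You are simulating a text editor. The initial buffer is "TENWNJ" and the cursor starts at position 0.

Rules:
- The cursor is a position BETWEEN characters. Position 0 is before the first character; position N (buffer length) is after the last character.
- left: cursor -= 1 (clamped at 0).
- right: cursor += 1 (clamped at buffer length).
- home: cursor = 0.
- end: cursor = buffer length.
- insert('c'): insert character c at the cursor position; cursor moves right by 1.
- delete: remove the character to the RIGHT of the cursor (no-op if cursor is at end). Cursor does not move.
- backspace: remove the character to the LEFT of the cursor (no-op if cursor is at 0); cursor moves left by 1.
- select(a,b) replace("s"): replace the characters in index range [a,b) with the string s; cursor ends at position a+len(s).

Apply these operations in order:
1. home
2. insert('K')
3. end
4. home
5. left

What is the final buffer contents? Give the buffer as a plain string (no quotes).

Answer: KTENWNJ

Derivation:
After op 1 (home): buf='TENWNJ' cursor=0
After op 2 (insert('K')): buf='KTENWNJ' cursor=1
After op 3 (end): buf='KTENWNJ' cursor=7
After op 4 (home): buf='KTENWNJ' cursor=0
After op 5 (left): buf='KTENWNJ' cursor=0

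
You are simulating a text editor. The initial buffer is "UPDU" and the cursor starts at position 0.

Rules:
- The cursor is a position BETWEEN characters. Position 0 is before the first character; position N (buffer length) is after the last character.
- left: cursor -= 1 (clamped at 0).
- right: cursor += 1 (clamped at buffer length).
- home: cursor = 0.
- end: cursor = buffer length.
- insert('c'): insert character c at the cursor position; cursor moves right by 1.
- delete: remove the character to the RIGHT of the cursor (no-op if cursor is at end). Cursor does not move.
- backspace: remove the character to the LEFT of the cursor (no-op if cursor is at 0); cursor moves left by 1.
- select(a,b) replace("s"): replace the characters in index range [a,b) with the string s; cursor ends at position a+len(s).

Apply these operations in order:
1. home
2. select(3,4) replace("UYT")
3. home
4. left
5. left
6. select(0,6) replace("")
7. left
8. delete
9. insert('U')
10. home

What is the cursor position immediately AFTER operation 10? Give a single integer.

Answer: 0

Derivation:
After op 1 (home): buf='UPDU' cursor=0
After op 2 (select(3,4) replace("UYT")): buf='UPDUYT' cursor=6
After op 3 (home): buf='UPDUYT' cursor=0
After op 4 (left): buf='UPDUYT' cursor=0
After op 5 (left): buf='UPDUYT' cursor=0
After op 6 (select(0,6) replace("")): buf='(empty)' cursor=0
After op 7 (left): buf='(empty)' cursor=0
After op 8 (delete): buf='(empty)' cursor=0
After op 9 (insert('U')): buf='U' cursor=1
After op 10 (home): buf='U' cursor=0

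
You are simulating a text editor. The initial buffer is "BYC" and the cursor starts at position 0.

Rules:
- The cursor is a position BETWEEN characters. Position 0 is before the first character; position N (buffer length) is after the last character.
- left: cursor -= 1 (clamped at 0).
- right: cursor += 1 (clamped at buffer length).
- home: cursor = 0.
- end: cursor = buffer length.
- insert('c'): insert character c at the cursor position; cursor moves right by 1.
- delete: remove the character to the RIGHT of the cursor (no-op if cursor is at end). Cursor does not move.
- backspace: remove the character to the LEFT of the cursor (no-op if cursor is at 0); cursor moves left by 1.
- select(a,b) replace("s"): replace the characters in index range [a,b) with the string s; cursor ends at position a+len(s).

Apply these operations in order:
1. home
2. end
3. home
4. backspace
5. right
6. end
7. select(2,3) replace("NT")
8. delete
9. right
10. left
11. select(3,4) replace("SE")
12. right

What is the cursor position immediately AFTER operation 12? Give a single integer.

After op 1 (home): buf='BYC' cursor=0
After op 2 (end): buf='BYC' cursor=3
After op 3 (home): buf='BYC' cursor=0
After op 4 (backspace): buf='BYC' cursor=0
After op 5 (right): buf='BYC' cursor=1
After op 6 (end): buf='BYC' cursor=3
After op 7 (select(2,3) replace("NT")): buf='BYNT' cursor=4
After op 8 (delete): buf='BYNT' cursor=4
After op 9 (right): buf='BYNT' cursor=4
After op 10 (left): buf='BYNT' cursor=3
After op 11 (select(3,4) replace("SE")): buf='BYNSE' cursor=5
After op 12 (right): buf='BYNSE' cursor=5

Answer: 5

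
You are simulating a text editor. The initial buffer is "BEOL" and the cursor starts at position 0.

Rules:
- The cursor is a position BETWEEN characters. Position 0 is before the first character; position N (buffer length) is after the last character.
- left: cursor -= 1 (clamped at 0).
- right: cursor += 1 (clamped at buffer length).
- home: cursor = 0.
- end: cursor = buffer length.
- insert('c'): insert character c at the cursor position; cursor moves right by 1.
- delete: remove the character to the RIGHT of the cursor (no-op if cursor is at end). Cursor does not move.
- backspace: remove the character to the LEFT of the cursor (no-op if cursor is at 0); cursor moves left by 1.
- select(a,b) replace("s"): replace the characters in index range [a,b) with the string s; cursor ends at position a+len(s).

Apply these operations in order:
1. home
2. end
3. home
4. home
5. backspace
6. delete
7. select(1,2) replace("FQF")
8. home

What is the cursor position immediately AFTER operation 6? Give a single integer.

After op 1 (home): buf='BEOL' cursor=0
After op 2 (end): buf='BEOL' cursor=4
After op 3 (home): buf='BEOL' cursor=0
After op 4 (home): buf='BEOL' cursor=0
After op 5 (backspace): buf='BEOL' cursor=0
After op 6 (delete): buf='EOL' cursor=0

Answer: 0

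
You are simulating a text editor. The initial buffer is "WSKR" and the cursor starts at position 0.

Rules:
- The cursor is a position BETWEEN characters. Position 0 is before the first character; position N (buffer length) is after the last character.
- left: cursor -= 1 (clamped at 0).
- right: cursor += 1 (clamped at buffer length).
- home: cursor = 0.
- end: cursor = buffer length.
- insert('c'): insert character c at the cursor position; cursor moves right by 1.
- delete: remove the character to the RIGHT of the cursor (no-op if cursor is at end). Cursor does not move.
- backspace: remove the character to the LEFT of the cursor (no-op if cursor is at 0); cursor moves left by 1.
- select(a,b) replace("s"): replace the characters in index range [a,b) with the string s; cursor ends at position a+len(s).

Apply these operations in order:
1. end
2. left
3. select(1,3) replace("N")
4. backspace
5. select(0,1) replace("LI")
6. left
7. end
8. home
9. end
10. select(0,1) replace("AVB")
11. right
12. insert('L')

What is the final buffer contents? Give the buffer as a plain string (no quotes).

After op 1 (end): buf='WSKR' cursor=4
After op 2 (left): buf='WSKR' cursor=3
After op 3 (select(1,3) replace("N")): buf='WNR' cursor=2
After op 4 (backspace): buf='WR' cursor=1
After op 5 (select(0,1) replace("LI")): buf='LIR' cursor=2
After op 6 (left): buf='LIR' cursor=1
After op 7 (end): buf='LIR' cursor=3
After op 8 (home): buf='LIR' cursor=0
After op 9 (end): buf='LIR' cursor=3
After op 10 (select(0,1) replace("AVB")): buf='AVBIR' cursor=3
After op 11 (right): buf='AVBIR' cursor=4
After op 12 (insert('L')): buf='AVBILR' cursor=5

Answer: AVBILR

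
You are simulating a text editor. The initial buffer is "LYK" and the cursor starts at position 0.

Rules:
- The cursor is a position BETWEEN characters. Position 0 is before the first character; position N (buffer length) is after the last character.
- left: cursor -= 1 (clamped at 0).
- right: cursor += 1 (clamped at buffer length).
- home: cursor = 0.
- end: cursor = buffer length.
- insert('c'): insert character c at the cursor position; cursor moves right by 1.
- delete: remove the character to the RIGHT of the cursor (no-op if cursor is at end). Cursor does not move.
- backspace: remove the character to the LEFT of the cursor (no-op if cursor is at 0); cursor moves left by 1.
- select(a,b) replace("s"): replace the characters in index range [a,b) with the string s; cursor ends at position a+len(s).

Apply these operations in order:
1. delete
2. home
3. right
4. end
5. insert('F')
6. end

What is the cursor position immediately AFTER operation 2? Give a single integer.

After op 1 (delete): buf='YK' cursor=0
After op 2 (home): buf='YK' cursor=0

Answer: 0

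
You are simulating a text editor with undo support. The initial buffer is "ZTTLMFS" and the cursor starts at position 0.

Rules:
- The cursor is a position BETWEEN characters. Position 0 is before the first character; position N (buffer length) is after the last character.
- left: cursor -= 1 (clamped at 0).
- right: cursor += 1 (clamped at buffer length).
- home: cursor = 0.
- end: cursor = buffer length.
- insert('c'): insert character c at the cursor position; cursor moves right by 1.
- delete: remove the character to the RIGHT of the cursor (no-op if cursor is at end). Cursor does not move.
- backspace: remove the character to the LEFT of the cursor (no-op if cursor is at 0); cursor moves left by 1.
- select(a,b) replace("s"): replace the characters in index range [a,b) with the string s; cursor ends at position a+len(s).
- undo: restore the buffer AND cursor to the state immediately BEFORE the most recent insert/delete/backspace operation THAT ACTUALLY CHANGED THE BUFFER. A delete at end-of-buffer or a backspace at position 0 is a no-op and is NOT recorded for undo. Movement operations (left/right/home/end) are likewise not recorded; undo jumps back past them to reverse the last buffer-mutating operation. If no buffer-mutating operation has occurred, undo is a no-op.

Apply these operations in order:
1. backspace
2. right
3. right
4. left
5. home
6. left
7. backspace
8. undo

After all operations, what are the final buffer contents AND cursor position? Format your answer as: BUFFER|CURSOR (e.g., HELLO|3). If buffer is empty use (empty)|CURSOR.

After op 1 (backspace): buf='ZTTLMFS' cursor=0
After op 2 (right): buf='ZTTLMFS' cursor=1
After op 3 (right): buf='ZTTLMFS' cursor=2
After op 4 (left): buf='ZTTLMFS' cursor=1
After op 5 (home): buf='ZTTLMFS' cursor=0
After op 6 (left): buf='ZTTLMFS' cursor=0
After op 7 (backspace): buf='ZTTLMFS' cursor=0
After op 8 (undo): buf='ZTTLMFS' cursor=0

Answer: ZTTLMFS|0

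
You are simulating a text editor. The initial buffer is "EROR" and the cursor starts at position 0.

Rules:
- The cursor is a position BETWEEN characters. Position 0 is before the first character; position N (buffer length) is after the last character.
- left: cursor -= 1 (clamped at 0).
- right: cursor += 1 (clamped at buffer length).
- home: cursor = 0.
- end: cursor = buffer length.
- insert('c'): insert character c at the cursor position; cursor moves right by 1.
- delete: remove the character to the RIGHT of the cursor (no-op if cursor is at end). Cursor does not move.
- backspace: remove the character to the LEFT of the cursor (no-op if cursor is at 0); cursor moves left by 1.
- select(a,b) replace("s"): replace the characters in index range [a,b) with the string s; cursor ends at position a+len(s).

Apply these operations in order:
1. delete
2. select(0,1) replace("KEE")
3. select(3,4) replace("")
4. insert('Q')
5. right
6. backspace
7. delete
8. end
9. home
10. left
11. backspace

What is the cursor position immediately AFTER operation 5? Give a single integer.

Answer: 5

Derivation:
After op 1 (delete): buf='ROR' cursor=0
After op 2 (select(0,1) replace("KEE")): buf='KEEOR' cursor=3
After op 3 (select(3,4) replace("")): buf='KEER' cursor=3
After op 4 (insert('Q')): buf='KEEQR' cursor=4
After op 5 (right): buf='KEEQR' cursor=5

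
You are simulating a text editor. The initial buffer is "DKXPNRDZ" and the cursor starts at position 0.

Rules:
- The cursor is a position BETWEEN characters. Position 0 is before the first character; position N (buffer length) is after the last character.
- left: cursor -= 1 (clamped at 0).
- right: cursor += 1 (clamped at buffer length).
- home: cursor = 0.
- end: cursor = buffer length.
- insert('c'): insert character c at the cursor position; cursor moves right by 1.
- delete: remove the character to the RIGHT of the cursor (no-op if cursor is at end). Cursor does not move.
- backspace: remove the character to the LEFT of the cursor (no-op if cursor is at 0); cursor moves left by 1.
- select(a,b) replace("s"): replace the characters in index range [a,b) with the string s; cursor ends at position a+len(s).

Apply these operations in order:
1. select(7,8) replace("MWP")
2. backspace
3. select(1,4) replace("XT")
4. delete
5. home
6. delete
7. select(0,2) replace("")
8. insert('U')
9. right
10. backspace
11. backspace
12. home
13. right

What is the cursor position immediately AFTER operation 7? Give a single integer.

After op 1 (select(7,8) replace("MWP")): buf='DKXPNRDMWP' cursor=10
After op 2 (backspace): buf='DKXPNRDMW' cursor=9
After op 3 (select(1,4) replace("XT")): buf='DXTNRDMW' cursor=3
After op 4 (delete): buf='DXTRDMW' cursor=3
After op 5 (home): buf='DXTRDMW' cursor=0
After op 6 (delete): buf='XTRDMW' cursor=0
After op 7 (select(0,2) replace("")): buf='RDMW' cursor=0

Answer: 0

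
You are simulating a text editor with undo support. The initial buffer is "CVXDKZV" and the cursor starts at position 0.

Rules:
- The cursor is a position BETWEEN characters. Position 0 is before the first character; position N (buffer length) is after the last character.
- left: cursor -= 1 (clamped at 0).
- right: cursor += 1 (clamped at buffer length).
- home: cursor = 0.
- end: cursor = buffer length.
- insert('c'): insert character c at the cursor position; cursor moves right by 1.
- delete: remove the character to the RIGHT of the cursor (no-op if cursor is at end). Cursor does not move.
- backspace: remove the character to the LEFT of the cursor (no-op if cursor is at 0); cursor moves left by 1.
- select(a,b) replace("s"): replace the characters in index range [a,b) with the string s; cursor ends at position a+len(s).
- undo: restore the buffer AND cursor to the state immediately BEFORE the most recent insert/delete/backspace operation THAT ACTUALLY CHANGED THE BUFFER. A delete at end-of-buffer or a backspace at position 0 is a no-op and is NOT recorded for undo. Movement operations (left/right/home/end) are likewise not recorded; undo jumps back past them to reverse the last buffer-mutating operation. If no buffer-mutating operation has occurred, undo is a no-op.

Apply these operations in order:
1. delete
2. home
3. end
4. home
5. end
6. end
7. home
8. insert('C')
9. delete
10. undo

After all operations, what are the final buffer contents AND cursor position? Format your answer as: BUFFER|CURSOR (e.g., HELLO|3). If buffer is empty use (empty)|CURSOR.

After op 1 (delete): buf='VXDKZV' cursor=0
After op 2 (home): buf='VXDKZV' cursor=0
After op 3 (end): buf='VXDKZV' cursor=6
After op 4 (home): buf='VXDKZV' cursor=0
After op 5 (end): buf='VXDKZV' cursor=6
After op 6 (end): buf='VXDKZV' cursor=6
After op 7 (home): buf='VXDKZV' cursor=0
After op 8 (insert('C')): buf='CVXDKZV' cursor=1
After op 9 (delete): buf='CXDKZV' cursor=1
After op 10 (undo): buf='CVXDKZV' cursor=1

Answer: CVXDKZV|1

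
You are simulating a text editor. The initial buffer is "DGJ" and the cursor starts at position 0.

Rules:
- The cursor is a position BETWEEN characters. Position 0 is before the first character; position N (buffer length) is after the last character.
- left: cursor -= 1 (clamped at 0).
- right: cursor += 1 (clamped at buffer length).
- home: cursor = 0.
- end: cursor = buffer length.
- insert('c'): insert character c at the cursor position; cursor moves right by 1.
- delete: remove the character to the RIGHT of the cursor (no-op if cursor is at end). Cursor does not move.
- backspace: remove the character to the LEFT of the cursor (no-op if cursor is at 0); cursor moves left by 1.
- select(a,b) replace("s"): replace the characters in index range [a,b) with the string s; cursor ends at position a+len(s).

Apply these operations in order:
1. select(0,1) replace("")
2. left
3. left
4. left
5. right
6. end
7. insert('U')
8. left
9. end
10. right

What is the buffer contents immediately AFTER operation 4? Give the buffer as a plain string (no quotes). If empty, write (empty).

After op 1 (select(0,1) replace("")): buf='GJ' cursor=0
After op 2 (left): buf='GJ' cursor=0
After op 3 (left): buf='GJ' cursor=0
After op 4 (left): buf='GJ' cursor=0

Answer: GJ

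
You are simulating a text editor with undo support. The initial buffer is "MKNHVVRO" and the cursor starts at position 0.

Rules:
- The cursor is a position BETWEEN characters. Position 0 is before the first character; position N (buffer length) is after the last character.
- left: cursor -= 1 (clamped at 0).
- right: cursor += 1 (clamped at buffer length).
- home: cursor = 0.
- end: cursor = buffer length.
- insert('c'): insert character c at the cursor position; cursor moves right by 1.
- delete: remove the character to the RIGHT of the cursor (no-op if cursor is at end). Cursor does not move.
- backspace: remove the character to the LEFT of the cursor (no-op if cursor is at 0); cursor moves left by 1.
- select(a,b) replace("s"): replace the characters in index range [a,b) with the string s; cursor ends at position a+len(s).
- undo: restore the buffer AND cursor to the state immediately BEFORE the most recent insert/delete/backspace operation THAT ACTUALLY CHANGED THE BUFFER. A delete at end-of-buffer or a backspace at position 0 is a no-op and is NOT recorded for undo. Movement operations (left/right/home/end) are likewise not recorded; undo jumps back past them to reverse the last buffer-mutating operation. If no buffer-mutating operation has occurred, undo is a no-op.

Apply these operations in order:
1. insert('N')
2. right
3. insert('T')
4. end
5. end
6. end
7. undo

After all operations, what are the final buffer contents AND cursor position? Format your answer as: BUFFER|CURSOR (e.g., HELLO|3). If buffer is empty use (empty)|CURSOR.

Answer: NMKNHVVRO|2

Derivation:
After op 1 (insert('N')): buf='NMKNHVVRO' cursor=1
After op 2 (right): buf='NMKNHVVRO' cursor=2
After op 3 (insert('T')): buf='NMTKNHVVRO' cursor=3
After op 4 (end): buf='NMTKNHVVRO' cursor=10
After op 5 (end): buf='NMTKNHVVRO' cursor=10
After op 6 (end): buf='NMTKNHVVRO' cursor=10
After op 7 (undo): buf='NMKNHVVRO' cursor=2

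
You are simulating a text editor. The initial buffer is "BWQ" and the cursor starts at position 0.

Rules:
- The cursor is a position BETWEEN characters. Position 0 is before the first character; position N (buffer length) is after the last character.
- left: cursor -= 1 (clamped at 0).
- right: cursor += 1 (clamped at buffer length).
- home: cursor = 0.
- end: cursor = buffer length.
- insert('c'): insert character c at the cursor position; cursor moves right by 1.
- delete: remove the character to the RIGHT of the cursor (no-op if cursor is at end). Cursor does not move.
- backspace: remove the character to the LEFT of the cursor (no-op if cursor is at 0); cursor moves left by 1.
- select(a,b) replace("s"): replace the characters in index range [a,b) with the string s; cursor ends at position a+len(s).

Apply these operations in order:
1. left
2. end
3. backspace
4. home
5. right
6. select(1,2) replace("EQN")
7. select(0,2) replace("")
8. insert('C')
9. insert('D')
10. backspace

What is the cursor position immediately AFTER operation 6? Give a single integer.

Answer: 4

Derivation:
After op 1 (left): buf='BWQ' cursor=0
After op 2 (end): buf='BWQ' cursor=3
After op 3 (backspace): buf='BW' cursor=2
After op 4 (home): buf='BW' cursor=0
After op 5 (right): buf='BW' cursor=1
After op 6 (select(1,2) replace("EQN")): buf='BEQN' cursor=4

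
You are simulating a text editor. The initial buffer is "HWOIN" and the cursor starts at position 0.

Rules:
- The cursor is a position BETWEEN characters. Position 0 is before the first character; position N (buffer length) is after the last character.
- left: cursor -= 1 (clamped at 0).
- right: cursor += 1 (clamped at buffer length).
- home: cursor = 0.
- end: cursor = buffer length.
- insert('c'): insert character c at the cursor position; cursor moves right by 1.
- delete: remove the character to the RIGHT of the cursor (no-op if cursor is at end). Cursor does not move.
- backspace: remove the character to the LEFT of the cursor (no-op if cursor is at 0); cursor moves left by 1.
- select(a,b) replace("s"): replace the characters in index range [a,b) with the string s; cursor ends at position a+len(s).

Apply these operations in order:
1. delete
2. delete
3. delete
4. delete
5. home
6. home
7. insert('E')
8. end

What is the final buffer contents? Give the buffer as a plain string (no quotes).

After op 1 (delete): buf='WOIN' cursor=0
After op 2 (delete): buf='OIN' cursor=0
After op 3 (delete): buf='IN' cursor=0
After op 4 (delete): buf='N' cursor=0
After op 5 (home): buf='N' cursor=0
After op 6 (home): buf='N' cursor=0
After op 7 (insert('E')): buf='EN' cursor=1
After op 8 (end): buf='EN' cursor=2

Answer: EN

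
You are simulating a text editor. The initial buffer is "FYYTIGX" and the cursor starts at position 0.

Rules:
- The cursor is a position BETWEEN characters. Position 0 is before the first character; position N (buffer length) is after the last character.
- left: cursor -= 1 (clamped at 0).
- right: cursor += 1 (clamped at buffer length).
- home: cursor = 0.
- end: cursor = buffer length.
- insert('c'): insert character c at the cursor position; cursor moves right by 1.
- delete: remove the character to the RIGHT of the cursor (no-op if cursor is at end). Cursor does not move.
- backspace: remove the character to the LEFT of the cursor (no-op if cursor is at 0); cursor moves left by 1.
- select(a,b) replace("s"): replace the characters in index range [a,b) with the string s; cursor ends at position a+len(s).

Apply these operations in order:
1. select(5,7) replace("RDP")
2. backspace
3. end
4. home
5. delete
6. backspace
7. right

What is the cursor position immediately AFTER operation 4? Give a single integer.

After op 1 (select(5,7) replace("RDP")): buf='FYYTIRDP' cursor=8
After op 2 (backspace): buf='FYYTIRD' cursor=7
After op 3 (end): buf='FYYTIRD' cursor=7
After op 4 (home): buf='FYYTIRD' cursor=0

Answer: 0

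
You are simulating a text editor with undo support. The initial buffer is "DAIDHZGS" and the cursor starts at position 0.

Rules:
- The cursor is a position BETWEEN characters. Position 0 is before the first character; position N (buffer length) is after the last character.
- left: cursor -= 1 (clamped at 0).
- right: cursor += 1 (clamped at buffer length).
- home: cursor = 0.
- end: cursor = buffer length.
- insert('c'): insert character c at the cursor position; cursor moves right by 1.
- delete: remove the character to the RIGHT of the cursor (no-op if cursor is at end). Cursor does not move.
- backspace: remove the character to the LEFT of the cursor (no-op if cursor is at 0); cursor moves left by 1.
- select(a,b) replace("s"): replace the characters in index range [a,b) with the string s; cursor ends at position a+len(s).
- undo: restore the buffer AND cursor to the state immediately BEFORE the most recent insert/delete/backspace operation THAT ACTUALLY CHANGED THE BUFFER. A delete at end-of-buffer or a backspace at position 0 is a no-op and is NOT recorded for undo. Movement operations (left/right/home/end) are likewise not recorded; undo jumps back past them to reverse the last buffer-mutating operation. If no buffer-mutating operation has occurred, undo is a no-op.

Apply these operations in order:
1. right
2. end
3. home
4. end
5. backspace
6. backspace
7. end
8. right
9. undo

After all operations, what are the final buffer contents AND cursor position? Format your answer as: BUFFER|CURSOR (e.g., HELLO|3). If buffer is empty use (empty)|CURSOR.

After op 1 (right): buf='DAIDHZGS' cursor=1
After op 2 (end): buf='DAIDHZGS' cursor=8
After op 3 (home): buf='DAIDHZGS' cursor=0
After op 4 (end): buf='DAIDHZGS' cursor=8
After op 5 (backspace): buf='DAIDHZG' cursor=7
After op 6 (backspace): buf='DAIDHZ' cursor=6
After op 7 (end): buf='DAIDHZ' cursor=6
After op 8 (right): buf='DAIDHZ' cursor=6
After op 9 (undo): buf='DAIDHZG' cursor=7

Answer: DAIDHZG|7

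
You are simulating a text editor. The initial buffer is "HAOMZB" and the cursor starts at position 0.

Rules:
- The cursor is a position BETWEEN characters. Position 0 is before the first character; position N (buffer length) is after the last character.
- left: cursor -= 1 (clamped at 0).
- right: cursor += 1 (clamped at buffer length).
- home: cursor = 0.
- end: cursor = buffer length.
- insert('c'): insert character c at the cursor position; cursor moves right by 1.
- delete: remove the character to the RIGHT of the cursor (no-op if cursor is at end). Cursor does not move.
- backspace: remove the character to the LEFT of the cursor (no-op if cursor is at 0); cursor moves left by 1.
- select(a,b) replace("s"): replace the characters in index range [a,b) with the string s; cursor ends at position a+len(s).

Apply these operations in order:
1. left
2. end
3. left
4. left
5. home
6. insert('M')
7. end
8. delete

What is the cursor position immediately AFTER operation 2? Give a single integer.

Answer: 6

Derivation:
After op 1 (left): buf='HAOMZB' cursor=0
After op 2 (end): buf='HAOMZB' cursor=6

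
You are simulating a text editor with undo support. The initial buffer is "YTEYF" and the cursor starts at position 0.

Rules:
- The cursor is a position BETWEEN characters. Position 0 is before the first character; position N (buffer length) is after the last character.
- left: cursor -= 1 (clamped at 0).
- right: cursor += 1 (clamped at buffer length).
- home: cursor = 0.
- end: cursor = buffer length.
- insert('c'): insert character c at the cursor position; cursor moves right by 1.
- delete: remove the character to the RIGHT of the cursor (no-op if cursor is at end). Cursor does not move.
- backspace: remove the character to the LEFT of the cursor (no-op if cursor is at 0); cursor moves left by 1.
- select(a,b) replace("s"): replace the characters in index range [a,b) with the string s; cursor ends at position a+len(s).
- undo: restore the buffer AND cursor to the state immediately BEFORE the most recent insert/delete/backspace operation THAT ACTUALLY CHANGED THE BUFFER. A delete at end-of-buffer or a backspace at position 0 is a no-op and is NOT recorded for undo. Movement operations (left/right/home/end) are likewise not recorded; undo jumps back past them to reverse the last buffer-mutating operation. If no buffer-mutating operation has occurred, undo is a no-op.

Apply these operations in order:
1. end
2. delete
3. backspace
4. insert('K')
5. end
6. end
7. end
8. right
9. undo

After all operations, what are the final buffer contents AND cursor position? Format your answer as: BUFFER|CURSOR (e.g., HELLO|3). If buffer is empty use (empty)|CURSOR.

Answer: YTEY|4

Derivation:
After op 1 (end): buf='YTEYF' cursor=5
After op 2 (delete): buf='YTEYF' cursor=5
After op 3 (backspace): buf='YTEY' cursor=4
After op 4 (insert('K')): buf='YTEYK' cursor=5
After op 5 (end): buf='YTEYK' cursor=5
After op 6 (end): buf='YTEYK' cursor=5
After op 7 (end): buf='YTEYK' cursor=5
After op 8 (right): buf='YTEYK' cursor=5
After op 9 (undo): buf='YTEY' cursor=4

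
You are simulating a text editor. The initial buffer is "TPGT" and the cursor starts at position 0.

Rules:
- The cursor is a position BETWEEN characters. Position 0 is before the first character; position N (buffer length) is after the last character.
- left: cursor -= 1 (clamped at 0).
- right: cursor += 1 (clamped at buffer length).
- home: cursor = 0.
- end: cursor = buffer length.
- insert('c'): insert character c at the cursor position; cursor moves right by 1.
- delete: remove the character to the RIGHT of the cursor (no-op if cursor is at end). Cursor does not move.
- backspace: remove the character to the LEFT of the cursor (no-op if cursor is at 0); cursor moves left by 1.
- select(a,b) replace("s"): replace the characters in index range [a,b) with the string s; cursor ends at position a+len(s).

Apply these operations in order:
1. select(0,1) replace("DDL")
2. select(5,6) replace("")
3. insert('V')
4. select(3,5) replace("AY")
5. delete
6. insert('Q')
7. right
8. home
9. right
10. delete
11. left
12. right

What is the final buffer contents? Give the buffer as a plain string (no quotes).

After op 1 (select(0,1) replace("DDL")): buf='DDLPGT' cursor=3
After op 2 (select(5,6) replace("")): buf='DDLPG' cursor=5
After op 3 (insert('V')): buf='DDLPGV' cursor=6
After op 4 (select(3,5) replace("AY")): buf='DDLAYV' cursor=5
After op 5 (delete): buf='DDLAY' cursor=5
After op 6 (insert('Q')): buf='DDLAYQ' cursor=6
After op 7 (right): buf='DDLAYQ' cursor=6
After op 8 (home): buf='DDLAYQ' cursor=0
After op 9 (right): buf='DDLAYQ' cursor=1
After op 10 (delete): buf='DLAYQ' cursor=1
After op 11 (left): buf='DLAYQ' cursor=0
After op 12 (right): buf='DLAYQ' cursor=1

Answer: DLAYQ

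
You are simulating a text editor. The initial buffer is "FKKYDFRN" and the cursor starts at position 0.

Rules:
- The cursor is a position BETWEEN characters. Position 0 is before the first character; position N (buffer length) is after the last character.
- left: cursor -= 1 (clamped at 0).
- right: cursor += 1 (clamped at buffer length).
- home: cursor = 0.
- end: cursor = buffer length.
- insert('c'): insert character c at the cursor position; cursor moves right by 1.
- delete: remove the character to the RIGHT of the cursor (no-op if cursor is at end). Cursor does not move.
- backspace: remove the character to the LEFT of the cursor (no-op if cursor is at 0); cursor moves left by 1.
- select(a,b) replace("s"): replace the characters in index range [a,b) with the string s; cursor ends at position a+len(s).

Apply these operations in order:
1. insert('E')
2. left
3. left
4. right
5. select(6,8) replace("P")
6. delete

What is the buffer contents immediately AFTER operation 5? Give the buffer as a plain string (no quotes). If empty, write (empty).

After op 1 (insert('E')): buf='EFKKYDFRN' cursor=1
After op 2 (left): buf='EFKKYDFRN' cursor=0
After op 3 (left): buf='EFKKYDFRN' cursor=0
After op 4 (right): buf='EFKKYDFRN' cursor=1
After op 5 (select(6,8) replace("P")): buf='EFKKYDPN' cursor=7

Answer: EFKKYDPN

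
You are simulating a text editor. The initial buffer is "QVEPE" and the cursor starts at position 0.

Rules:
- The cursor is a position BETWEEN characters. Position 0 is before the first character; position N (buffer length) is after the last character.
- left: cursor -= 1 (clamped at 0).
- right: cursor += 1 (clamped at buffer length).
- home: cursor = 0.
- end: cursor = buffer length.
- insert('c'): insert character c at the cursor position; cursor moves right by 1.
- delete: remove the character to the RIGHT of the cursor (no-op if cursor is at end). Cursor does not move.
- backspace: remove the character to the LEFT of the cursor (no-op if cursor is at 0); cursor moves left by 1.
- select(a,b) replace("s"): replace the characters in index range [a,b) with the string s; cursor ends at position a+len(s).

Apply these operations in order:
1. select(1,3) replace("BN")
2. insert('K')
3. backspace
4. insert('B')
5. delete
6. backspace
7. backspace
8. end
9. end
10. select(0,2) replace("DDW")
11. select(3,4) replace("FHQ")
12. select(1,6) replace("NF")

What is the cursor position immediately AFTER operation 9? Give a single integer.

After op 1 (select(1,3) replace("BN")): buf='QBNPE' cursor=3
After op 2 (insert('K')): buf='QBNKPE' cursor=4
After op 3 (backspace): buf='QBNPE' cursor=3
After op 4 (insert('B')): buf='QBNBPE' cursor=4
After op 5 (delete): buf='QBNBE' cursor=4
After op 6 (backspace): buf='QBNE' cursor=3
After op 7 (backspace): buf='QBE' cursor=2
After op 8 (end): buf='QBE' cursor=3
After op 9 (end): buf='QBE' cursor=3

Answer: 3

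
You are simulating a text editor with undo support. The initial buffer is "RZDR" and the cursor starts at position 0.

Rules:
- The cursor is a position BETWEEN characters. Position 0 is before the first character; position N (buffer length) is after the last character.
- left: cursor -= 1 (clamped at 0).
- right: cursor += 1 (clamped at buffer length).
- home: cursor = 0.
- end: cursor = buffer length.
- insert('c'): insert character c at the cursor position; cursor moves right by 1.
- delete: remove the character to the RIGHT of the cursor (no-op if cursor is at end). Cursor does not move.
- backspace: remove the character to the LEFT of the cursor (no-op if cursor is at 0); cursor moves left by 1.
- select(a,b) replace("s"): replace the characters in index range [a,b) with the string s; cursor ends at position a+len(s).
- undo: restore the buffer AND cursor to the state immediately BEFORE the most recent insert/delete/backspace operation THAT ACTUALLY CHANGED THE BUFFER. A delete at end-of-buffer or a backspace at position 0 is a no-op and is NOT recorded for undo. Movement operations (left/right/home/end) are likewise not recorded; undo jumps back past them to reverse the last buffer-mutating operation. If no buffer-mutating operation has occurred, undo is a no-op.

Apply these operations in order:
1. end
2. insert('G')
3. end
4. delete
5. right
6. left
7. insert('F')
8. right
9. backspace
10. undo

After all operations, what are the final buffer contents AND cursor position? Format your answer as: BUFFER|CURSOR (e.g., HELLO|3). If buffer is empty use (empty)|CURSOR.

After op 1 (end): buf='RZDR' cursor=4
After op 2 (insert('G')): buf='RZDRG' cursor=5
After op 3 (end): buf='RZDRG' cursor=5
After op 4 (delete): buf='RZDRG' cursor=5
After op 5 (right): buf='RZDRG' cursor=5
After op 6 (left): buf='RZDRG' cursor=4
After op 7 (insert('F')): buf='RZDRFG' cursor=5
After op 8 (right): buf='RZDRFG' cursor=6
After op 9 (backspace): buf='RZDRF' cursor=5
After op 10 (undo): buf='RZDRFG' cursor=6

Answer: RZDRFG|6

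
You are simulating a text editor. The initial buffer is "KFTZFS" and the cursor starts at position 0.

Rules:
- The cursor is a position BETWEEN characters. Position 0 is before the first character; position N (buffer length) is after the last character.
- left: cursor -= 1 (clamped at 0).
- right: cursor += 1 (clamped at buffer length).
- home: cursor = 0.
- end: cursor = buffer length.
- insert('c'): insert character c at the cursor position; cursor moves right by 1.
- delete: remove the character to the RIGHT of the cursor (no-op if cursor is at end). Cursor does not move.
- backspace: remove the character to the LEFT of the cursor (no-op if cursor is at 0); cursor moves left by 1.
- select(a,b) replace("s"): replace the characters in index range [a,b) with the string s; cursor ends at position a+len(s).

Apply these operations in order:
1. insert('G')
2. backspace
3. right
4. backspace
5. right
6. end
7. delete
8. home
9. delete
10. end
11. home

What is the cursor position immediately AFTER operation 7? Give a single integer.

Answer: 5

Derivation:
After op 1 (insert('G')): buf='GKFTZFS' cursor=1
After op 2 (backspace): buf='KFTZFS' cursor=0
After op 3 (right): buf='KFTZFS' cursor=1
After op 4 (backspace): buf='FTZFS' cursor=0
After op 5 (right): buf='FTZFS' cursor=1
After op 6 (end): buf='FTZFS' cursor=5
After op 7 (delete): buf='FTZFS' cursor=5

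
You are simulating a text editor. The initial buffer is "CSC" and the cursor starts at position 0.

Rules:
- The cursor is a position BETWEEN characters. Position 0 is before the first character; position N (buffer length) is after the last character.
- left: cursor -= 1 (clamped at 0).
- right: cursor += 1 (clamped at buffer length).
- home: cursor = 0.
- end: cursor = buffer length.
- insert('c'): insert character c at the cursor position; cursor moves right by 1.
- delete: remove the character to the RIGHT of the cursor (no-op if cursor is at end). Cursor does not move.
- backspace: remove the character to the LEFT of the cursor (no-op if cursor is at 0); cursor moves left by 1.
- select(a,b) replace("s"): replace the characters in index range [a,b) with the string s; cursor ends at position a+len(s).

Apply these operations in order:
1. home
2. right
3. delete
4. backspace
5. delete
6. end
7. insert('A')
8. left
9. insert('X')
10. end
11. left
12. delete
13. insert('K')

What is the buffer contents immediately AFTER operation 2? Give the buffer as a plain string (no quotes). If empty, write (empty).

After op 1 (home): buf='CSC' cursor=0
After op 2 (right): buf='CSC' cursor=1

Answer: CSC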